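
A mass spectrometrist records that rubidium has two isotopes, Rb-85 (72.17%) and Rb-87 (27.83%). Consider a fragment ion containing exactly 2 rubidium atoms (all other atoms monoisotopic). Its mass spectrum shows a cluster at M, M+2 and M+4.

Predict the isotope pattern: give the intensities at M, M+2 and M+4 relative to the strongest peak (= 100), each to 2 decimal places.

Each Rb atom is independently Rb-85 (p = 0.7217) or Rb-87 (q = 0.2783); the cluster is the binomial expansion (p + q)^2.
P(M) = 0.7217^2 = 0.520851
P(M+2) = 2 × 0.7217^1 × 0.2783^1 = 0.401698
P(M+4) = 0.2783^2 = 0.077451
The M peak is largest (0.520851); scaling to 100 gives 100.00 : 77.12 : 14.87.

100.00 : 77.12 : 14.87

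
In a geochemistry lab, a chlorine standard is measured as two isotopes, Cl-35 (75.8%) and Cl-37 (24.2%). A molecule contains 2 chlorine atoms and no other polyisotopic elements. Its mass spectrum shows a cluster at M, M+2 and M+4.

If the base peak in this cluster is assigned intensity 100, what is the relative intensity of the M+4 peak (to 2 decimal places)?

10.19

(0.758 + 0.242)^2 gives M 0.5746, M+2 0.3669, M+4 0.0586; the largest is M.
P(M) = C(2,0) × 0.758^2 × 0.242^0 = 1 × 0.574564 × 1.0000 = 0.574564 (base)
P(M+4) = C(2,2) × 0.758^0 × 0.242^2 = 1 × 1.0000 × 0.058564 = 0.058564
Relative intensity = 0.058564 / 0.574564 × 100 = 10.19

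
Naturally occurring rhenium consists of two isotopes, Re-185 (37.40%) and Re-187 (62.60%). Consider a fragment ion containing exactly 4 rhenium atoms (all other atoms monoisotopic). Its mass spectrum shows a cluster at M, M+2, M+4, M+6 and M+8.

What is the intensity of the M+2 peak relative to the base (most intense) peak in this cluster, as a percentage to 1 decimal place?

35.7%

(0.3740 + 0.6260)^4 gives M 0.0196, M+2 0.1310, M+4 0.3289, M+6 0.3670, M+8 0.1536; the largest is M+6.
P(M+6) = C(4,3) × 0.3740^1 × 0.6260^3 = 4 × 0.3740 × 0.24531438 = 0.366990 (base)
P(M+2) = C(4,1) × 0.3740^3 × 0.6260^1 = 4 × 0.05231362 × 0.6260 = 0.130993
Relative intensity = 0.130993 / 0.366990 × 100 = 35.7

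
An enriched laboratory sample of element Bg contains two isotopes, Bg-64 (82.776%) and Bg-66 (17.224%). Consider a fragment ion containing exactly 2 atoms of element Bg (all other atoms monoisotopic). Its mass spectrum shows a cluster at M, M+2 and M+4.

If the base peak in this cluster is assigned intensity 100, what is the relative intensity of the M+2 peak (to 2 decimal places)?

(0.82776 + 0.17224)^2 gives M 0.6852, M+2 0.2851, M+4 0.0297; the largest is M.
P(M) = C(2,0) × 0.82776^2 × 0.17224^0 = 1 × 0.68518662 × 1.0000 = 0.685187 (base)
P(M+2) = C(2,1) × 0.82776^1 × 0.17224^1 = 2 × 0.82776 × 0.17224 = 0.285147
Relative intensity = 0.285147 / 0.685187 × 100 = 41.62

41.62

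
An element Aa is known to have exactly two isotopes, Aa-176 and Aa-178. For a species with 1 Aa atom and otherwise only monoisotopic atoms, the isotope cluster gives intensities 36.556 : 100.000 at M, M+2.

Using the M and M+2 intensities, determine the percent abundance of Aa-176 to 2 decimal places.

If p is the fraction of Aa that is Aa-176, then I(M+2)/I(M) = [C(1,1)·p^0·(1−p)] / p^1 = 1·(1−p)/p = 100.000/36.556 = 2.7355
(1−p)/p = 2.7355/1 = 2.7355  ⇒  p = 1/(1 + 2.7355) = 0.2677
Aa-176: 26.77%, Aa-178: 73.23%.

26.77%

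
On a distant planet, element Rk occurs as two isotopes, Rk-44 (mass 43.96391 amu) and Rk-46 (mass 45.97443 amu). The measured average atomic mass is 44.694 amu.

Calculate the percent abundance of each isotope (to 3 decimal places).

With x = fraction of Rk-44 (so Rk-46 is 1 − x):
43.96391·x + 45.97443·(1 − x) = 44.694
(43.96391 − 45.97443)·x = 44.694 − 45.97443
x = -1.28043 / -2.01052 = 0.63687 → 63.687% Rk-44, 36.313% Rk-46.

Rk-44: 63.687%, Rk-46: 36.313%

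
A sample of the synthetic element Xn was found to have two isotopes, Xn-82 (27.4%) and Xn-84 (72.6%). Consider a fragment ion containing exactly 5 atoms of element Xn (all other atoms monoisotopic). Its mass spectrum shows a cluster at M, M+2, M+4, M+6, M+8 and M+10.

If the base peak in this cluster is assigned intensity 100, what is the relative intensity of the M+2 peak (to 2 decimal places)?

5.38

(0.274 + 0.726)^5 gives M 0.0015, M+2 0.0205, M+4 0.1084, M+6 0.2873, M+8 0.3806, M+10 0.2017; the largest is M+8.
P(M+8) = C(5,4) × 0.274^1 × 0.726^4 = 5 × 0.2740 × 0.27780911 = 0.380598 (base)
P(M+2) = C(5,1) × 0.274^4 × 0.726^1 = 5 × 0.00563641 × 0.7260 = 0.020460
Relative intensity = 0.020460 / 0.380598 × 100 = 5.38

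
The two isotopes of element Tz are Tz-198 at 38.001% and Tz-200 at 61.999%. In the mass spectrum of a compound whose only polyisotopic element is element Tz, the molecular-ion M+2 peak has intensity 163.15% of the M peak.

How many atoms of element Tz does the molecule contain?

For n independent Tz atoms, I(M+2)/I(M) = n · (abundance Tz-200) / (abundance Tz-198) = n · 0.61999/0.38001.
n = 1.6315 × 0.38001/0.61999 = 1.00 ≈ 1

1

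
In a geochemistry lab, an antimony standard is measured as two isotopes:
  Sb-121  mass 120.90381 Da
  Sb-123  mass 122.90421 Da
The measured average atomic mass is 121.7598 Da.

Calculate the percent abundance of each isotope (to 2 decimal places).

Sb-121: 57.21%, Sb-123: 42.79%

Let x be the fractional abundance of Sb-121; then Sb-123 has abundance 1 − x.
120.90381·x + 122.90421·(1 − x) = 121.7598
(120.90381 − 122.90421)·x = 121.7598 − 122.90421
x = -1.14441 / -2.00040 = 0.57209 → 57.21% Sb-121, 42.79% Sb-123.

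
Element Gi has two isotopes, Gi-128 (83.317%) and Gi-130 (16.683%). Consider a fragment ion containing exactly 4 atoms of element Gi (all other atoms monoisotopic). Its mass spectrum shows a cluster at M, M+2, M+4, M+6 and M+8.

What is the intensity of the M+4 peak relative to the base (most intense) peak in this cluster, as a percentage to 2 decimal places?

(0.83317 + 0.16683)^4 gives M 0.4819, M+2 0.3860, M+4 0.1159, M+6 0.0155, M+8 0.0008; the largest is M.
P(M) = C(4,0) × 0.83317^4 × 0.16683^0 = 1 × 0.48187511 × 1.0000 = 0.481875 (base)
P(M+4) = C(4,2) × 0.83317^2 × 0.16683^2 = 6 × 0.69417225 × 0.02783225 = 0.115922
Relative intensity = 0.115922 / 0.481875 × 100 = 24.06

24.06%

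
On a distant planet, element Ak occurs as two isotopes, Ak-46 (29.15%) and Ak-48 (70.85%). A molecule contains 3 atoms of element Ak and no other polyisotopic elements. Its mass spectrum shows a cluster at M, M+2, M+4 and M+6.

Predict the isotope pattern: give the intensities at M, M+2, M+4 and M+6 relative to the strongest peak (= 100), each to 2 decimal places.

5.64 : 41.14 : 100.00 : 81.02

The 3 Ak atoms are independent, so intensities follow the terms of (0.2915 + 0.7085)^3.
P(M) = 0.2915^3 = 0.024769
P(M+2) = 3 × 0.2915^2 × 0.7085^1 = 0.180609
P(M+4) = 3 × 0.2915^1 × 0.7085^2 = 0.438975
P(M+6) = 0.7085^3 = 0.355647
The M+4 peak is largest (0.438975); scaling to 100 gives 5.64 : 41.14 : 100.00 : 81.02.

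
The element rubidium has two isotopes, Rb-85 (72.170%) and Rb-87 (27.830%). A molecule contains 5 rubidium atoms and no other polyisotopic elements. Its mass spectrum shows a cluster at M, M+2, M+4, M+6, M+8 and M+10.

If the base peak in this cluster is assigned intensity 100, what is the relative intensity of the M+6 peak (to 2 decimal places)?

(0.72170 + 0.27830)^5 gives M 0.1958, M+2 0.3775, M+4 0.2911, M+6 0.1123, M+8 0.0216, M+10 0.0017; the largest is M+2.
P(M+2) = C(5,1) × 0.72170^4 × 0.27830^1 = 5 × 0.27128565 × 0.2783 = 0.377494 (base)
P(M+6) = C(5,3) × 0.72170^2 × 0.27830^3 = 10 × 0.52085089 × 0.02155458 = 0.112267
Relative intensity = 0.112267 / 0.377494 × 100 = 29.74

29.74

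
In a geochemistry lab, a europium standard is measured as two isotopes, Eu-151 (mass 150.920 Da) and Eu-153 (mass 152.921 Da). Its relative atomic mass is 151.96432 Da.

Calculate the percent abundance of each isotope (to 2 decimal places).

Eu-151: 47.81%, Eu-153: 52.19%

Writing the weighted mean with unknown fraction x of Eu-151:
150.920·x + 152.921·(1 − x) = 151.96432
(150.920 − 152.921)·x = 151.96432 − 152.921
x = -0.95668 / -2.001 = 0.47810 → 47.81% Eu-151, 52.19% Eu-153.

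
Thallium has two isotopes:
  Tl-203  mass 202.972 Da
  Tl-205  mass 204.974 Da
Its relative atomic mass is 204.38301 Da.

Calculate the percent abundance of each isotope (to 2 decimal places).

Let x be the fractional abundance of Tl-203; then Tl-205 has abundance 1 − x.
202.972·x + 204.974·(1 − x) = 204.38301
(202.972 − 204.974)·x = 204.38301 − 204.974
x = -0.59099 / -2.002 = 0.29520 → 29.52% Tl-203, 70.48% Tl-205.

Tl-203: 29.52%, Tl-205: 70.48%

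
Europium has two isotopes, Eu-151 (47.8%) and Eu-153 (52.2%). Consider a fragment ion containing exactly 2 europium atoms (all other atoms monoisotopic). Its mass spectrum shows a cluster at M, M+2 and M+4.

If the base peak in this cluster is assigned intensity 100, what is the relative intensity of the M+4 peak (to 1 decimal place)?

(0.478 + 0.522)^2 gives M 0.2285, M+2 0.4990, M+4 0.2725; the largest is M+2.
P(M+2) = C(2,1) × 0.478^1 × 0.522^1 = 2 × 0.4780 × 0.5220 = 0.499032 (base)
P(M+4) = C(2,2) × 0.478^0 × 0.522^2 = 1 × 1.0000 × 0.272484 = 0.272484
Relative intensity = 0.272484 / 0.499032 × 100 = 54.6

54.6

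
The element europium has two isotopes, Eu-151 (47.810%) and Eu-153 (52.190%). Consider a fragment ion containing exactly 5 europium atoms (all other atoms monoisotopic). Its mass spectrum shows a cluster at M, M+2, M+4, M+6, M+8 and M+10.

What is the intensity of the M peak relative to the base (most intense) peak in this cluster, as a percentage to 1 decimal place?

7.7%

Term probabilities: M 0.0250, M+2 0.1363, M+4 0.2977, M+6 0.3249, M+8 0.1774, M+10 0.0387. Base peak = M+6.
P(M+6) = C(5,3) × 0.47810^2 × 0.52190^3 = 10 × 0.22857961 × 0.14215492 = 0.324937 (base)
P(M) = C(5,0) × 0.47810^5 × 0.52190^0 = 1 × 0.02498007 × 1.0000 = 0.024980
Relative intensity = 0.024980 / 0.324937 × 100 = 7.7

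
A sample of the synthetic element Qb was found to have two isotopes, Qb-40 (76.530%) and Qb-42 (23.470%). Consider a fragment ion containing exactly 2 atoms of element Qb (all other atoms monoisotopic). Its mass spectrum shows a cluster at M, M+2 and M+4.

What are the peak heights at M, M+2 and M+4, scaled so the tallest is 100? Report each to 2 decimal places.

Expanding (0.76530 + 0.23470)^2:
P(M) = 0.76530^2 = 0.585684
P(M+2) = 2 × 0.76530^1 × 0.23470^1 = 0.359232
P(M+4) = 0.23470^2 = 0.055084
The M peak is largest (0.585684); scaling to 100 gives 100.00 : 61.34 : 9.41.

100.00 : 61.34 : 9.41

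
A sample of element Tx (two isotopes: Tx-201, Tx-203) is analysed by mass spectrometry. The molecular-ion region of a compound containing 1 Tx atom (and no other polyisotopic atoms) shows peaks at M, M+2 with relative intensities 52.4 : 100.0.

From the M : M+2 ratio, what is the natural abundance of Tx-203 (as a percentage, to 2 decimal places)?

65.62%

Write p for the Tx-201 fraction. I(M+2)/I(M) = [C(1,1)·p^0·(1−p)] / p^1 = 1·(1−p)/p = 100.0/52.4 = 1.9084
(1−p)/p = 1.9084/1 = 1.9084  ⇒  p = 1/(1 + 1.9084) = 0.3438
Tx-201: 34.38%, Tx-203: 65.62%.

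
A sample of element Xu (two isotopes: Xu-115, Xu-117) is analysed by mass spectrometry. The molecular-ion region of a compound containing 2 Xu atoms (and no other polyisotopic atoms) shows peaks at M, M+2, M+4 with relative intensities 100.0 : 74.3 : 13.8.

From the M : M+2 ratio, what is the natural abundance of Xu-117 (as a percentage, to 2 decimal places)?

27.09%

Write p for the Xu-115 fraction. I(M+2)/I(M) = [C(2,1)·p^1·(1−p)] / p^2 = 2·(1−p)/p = 74.3/100.0 = 0.7430
(1−p)/p = 0.7430/2 = 0.3715  ⇒  p = 1/(1 + 0.3715) = 0.7291
Xu-115: 72.91%, Xu-117: 27.09%.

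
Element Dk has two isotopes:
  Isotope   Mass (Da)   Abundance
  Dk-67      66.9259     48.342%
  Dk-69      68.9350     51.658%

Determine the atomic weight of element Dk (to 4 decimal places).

Ar = Σ fᵢ·mᵢ = 0.48342 × 66.9259 + 0.51658 × 68.9350
= 32.35332 + 35.61044 = 67.96376 Da

67.9638 Da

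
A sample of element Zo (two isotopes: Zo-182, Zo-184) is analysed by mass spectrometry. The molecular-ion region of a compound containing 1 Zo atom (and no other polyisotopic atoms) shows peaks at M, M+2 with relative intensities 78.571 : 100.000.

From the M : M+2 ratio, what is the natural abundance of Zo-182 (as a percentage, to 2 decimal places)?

44.00%

Let p = fractional abundance of Zo-182. I(M+2)/I(M) = [C(1,1)·p^0·(1−p)] / p^1 = 1·(1−p)/p = 100.000/78.571 = 1.2727
(1−p)/p = 1.2727/1 = 1.2727  ⇒  p = 1/(1 + 1.2727) = 0.4400
Zo-182: 44.00%, Zo-184: 56.00%.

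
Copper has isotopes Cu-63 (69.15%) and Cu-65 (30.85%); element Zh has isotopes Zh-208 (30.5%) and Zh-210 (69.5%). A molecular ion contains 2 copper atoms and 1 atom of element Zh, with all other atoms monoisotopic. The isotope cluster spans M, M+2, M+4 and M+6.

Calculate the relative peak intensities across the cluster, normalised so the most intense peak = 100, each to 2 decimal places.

31.54 : 100.00 : 70.40 : 14.30

Copper pattern (n=2): 0.47817225 : 0.4266555 : 0.09517225
Element Zh pattern (n=1): 0.3050 : 0.6950
Convolve the two distributions (both contribute in 2-u steps):
  M: 0.47817225×0.3050 = 0.145843
  M+2: 0.47817225×0.6950 + 0.4266555×0.3050 = 0.462460
  M+4: 0.4266555×0.6950 + 0.09517225×0.3050 = 0.325553
  M+6: 0.09517225×0.6950 = 0.066145
Scale to base peak (0.462460) = 100: 31.54 : 100.00 : 70.40 : 14.30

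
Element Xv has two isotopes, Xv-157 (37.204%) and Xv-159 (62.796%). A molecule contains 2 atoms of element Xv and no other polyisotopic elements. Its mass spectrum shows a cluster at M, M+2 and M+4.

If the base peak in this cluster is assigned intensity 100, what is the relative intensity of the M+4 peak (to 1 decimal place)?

84.4

Term probabilities: M 0.1384, M+2 0.4673, M+4 0.3943. Base peak = M+2.
P(M+2) = C(2,1) × 0.37204^1 × 0.62796^1 = 2 × 0.37204 × 0.62796 = 0.467252 (base)
P(M+4) = C(2,2) × 0.37204^0 × 0.62796^2 = 1 × 1.0000 × 0.39433376 = 0.394334
Relative intensity = 0.394334 / 0.467252 × 100 = 84.4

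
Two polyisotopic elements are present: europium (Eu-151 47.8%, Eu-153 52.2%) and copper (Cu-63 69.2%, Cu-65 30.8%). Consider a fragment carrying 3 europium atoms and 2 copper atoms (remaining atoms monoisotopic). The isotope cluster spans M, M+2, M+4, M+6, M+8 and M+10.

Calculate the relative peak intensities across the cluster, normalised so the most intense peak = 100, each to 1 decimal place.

14.9 : 62.3 : 100.0 : 76.7 : 27.9 : 3.9

Europium pattern (n=3): 0.10921535 : 0.35780594 : 0.39074206 : 0.14223665
Copper pattern (n=2): 0.478864 : 0.426272 : 0.094864
Convolve the two distributions (both contribute in 2-u steps):
  M: 0.10921535×0.478864 = 0.052299
  M+2: 0.10921535×0.426272 + 0.35780594×0.478864 = 0.217896
  M+4: 0.10921535×0.094864 + 0.35780594×0.426272 + 0.39074206×0.478864 = 0.349996
  M+6: 0.35780594×0.094864 + 0.39074206×0.426272 + 0.14223665×0.478864 = 0.268617
  M+8: 0.39074206×0.094864 + 0.14223665×0.426272 = 0.097699
  M+10: 0.14223665×0.094864 = 0.013493
Scale to base peak (0.349996) = 100: 14.9 : 62.3 : 100.0 : 76.7 : 27.9 : 3.9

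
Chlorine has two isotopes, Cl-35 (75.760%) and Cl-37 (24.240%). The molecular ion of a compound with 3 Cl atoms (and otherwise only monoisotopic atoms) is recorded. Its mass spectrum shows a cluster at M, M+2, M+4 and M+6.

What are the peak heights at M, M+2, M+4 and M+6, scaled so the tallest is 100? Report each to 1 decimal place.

The 3 Cl atoms are independent, so intensities follow the terms of (0.75760 + 0.24240)^3.
P(M) = 0.75760^3 = 0.434830
P(M+2) = 3 × 0.75760^2 × 0.24240^1 = 0.417382
P(M+4) = 3 × 0.75760^1 × 0.24240^2 = 0.133545
P(M+6) = 0.24240^3 = 0.014243
The M peak is largest (0.434830); scaling to 100 gives 100.0 : 96.0 : 30.7 : 3.3.

100.0 : 96.0 : 30.7 : 3.3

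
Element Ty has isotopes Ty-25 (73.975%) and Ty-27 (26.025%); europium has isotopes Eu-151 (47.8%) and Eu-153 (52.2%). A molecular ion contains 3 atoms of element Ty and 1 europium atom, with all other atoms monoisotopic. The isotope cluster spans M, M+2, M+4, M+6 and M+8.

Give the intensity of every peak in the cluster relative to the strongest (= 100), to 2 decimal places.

46.57 : 100.00 : 70.96 : 20.91 : 2.21

Element Ty pattern (n=3): 0.40481344 : 0.42724987 : 0.15030994 : 0.01762675
Europium pattern (n=1): 0.4780 : 0.5220
Convolve the two distributions (both contribute in 2-u steps):
  M: 0.40481344×0.4780 = 0.193501
  M+2: 0.40481344×0.5220 + 0.42724987×0.4780 = 0.415538
  M+4: 0.42724987×0.5220 + 0.15030994×0.4780 = 0.294873
  M+6: 0.15030994×0.5220 + 0.01762675×0.4780 = 0.086887
  M+8: 0.01762675×0.5220 = 0.009201
Scale to base peak (0.415538) = 100: 46.57 : 100.00 : 70.96 : 20.91 : 2.21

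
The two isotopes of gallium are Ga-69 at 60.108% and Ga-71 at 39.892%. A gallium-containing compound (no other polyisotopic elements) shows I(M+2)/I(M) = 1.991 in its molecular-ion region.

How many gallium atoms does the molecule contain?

3

With n Ga atoms, P(M+2)/P(M) = C(n,1)·p^(n−1)q / p^n = n·q/p = n · 0.39892/0.60108.
n = 1.991 × 0.60108/0.39892 = 3.00 ≈ 3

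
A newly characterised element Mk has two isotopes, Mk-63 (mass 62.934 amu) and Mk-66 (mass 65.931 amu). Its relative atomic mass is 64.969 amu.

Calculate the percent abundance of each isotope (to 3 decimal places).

Mk-63: 32.099%, Mk-66: 67.901%

Let x be the fractional abundance of Mk-63; then Mk-66 has abundance 1 − x.
62.934·x + 65.931·(1 − x) = 64.969
(62.934 − 65.931)·x = 64.969 − 65.931
x = -0.962 / -2.997 = 0.32099 → 32.099% Mk-63, 67.901% Mk-66.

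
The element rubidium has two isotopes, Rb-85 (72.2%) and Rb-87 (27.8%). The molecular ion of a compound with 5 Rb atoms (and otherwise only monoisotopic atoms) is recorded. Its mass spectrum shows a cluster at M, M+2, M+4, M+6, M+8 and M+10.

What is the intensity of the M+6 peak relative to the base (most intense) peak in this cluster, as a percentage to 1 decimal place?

29.7%

(0.722 + 0.278)^5 gives M 0.1962, M+2 0.3777, M+4 0.2909, M+6 0.1120, M+8 0.0216, M+10 0.0017; the largest is M+2.
P(M+2) = C(5,1) × 0.722^4 × 0.278^1 = 5 × 0.27173701 × 0.2780 = 0.377714 (base)
P(M+6) = C(5,3) × 0.722^2 × 0.278^3 = 10 × 0.521284 × 0.02148495 = 0.111998
Relative intensity = 0.111998 / 0.377714 × 100 = 29.7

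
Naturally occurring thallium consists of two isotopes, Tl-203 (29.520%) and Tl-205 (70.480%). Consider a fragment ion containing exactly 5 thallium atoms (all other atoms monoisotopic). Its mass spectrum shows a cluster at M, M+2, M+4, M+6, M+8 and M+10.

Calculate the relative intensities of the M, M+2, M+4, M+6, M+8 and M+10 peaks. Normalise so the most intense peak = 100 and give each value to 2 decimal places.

The 5 Tl atoms are independent, so intensities follow the terms of (0.29520 + 0.70480)^5.
P(M) = 0.29520^5 = 0.002242
P(M+2) = 5 × 0.29520^4 × 0.70480^1 = 0.026761
P(M+4) = 10 × 0.29520^3 × 0.70480^2 = 0.127785
P(M+6) = 10 × 0.29520^2 × 0.70480^3 = 0.305092
P(M+8) = 5 × 0.29520^1 × 0.70480^4 = 0.364208
P(M+10) = 0.70480^5 = 0.173912
The M+8 peak is largest (0.364208); scaling to 100 gives 0.62 : 7.35 : 35.09 : 83.77 : 100.00 : 47.75.

0.62 : 7.35 : 35.09 : 83.77 : 100.00 : 47.75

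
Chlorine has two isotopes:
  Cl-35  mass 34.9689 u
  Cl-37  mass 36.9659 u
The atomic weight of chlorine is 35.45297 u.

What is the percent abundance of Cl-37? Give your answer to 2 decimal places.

Let x be the fractional abundance of Cl-35; then Cl-37 has abundance 1 − x.
34.9689·x + 36.9659·(1 − x) = 35.45297
(34.9689 − 36.9659)·x = 35.45297 − 36.9659
x = -1.51293 / -1.9970 = 0.75760 → 75.76% Cl-35, 24.24% Cl-37.

24.24%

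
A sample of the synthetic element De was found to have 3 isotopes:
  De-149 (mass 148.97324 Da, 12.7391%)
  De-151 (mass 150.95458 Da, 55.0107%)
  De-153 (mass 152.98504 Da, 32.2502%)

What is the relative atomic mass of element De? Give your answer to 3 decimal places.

151.357 Da

Weight each isotope mass by its fractional abundance: 0.127391 × 148.97324 + 0.550107 × 150.95458 + 0.322502 × 152.98504
= 18.977850 + 83.041171 + 49.337981 = 151.357002 Da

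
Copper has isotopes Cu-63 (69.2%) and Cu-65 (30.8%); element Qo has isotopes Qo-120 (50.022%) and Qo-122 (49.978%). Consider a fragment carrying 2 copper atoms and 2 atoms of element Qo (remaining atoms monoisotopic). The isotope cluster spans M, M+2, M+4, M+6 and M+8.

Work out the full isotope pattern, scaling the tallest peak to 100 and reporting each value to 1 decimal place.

Copper pattern (n=2): 0.478864 : 0.426272 : 0.094864
Element Qo pattern (n=2): 0.25022005 : 0.4999999 : 0.24978005
Convolve the two distributions (both contribute in 2-u steps):
  M: 0.478864×0.25022005 = 0.119821
  M+2: 0.478864×0.4999999 + 0.426272×0.25022005 = 0.346094
  M+4: 0.478864×0.24978005 + 0.426272×0.4999999 + 0.094864×0.25022005 = 0.356484
  M+6: 0.426272×0.24978005 + 0.094864×0.4999999 = 0.153906
  M+8: 0.094864×0.24978005 = 0.023695
Scale to base peak (0.356484) = 100: 33.6 : 97.1 : 100.0 : 43.2 : 6.6

33.6 : 97.1 : 100.0 : 43.2 : 6.6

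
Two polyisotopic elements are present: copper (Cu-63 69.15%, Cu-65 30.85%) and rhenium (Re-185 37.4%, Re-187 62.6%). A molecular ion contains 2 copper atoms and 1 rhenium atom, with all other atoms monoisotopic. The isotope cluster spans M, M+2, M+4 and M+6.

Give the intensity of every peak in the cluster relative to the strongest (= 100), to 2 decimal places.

Copper pattern (n=2): 0.47817225 : 0.4266555 : 0.09517225
Rhenium pattern (n=1): 0.3740 : 0.6260
Convolve the two distributions (both contribute in 2-u steps):
  M: 0.47817225×0.3740 = 0.178836
  M+2: 0.47817225×0.6260 + 0.4266555×0.3740 = 0.458905
  M+4: 0.4266555×0.6260 + 0.09517225×0.3740 = 0.302681
  M+6: 0.09517225×0.6260 = 0.059578
Scale to base peak (0.458905) = 100: 38.97 : 100.00 : 65.96 : 12.98

38.97 : 100.00 : 65.96 : 12.98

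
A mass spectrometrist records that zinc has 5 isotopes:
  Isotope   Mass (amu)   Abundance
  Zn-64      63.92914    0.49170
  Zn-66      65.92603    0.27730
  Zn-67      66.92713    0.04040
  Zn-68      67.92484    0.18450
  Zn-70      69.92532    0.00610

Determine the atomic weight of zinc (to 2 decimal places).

The abundance-weighted mean is 0.49170 × 63.92914 + 0.27730 × 65.92603 + 0.04040 × 66.92713 + 0.18450 × 67.92484 + 0.00610 × 69.92532
= 31.433958 + 18.281288 + 2.703856 + 12.532133 + 0.426544 = 65.377779 amu

65.38 amu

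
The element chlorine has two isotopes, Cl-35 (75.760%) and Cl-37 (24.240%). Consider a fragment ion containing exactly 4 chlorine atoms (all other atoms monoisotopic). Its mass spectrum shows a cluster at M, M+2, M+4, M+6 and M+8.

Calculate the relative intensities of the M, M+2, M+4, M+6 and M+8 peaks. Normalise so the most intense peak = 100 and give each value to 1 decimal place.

Each Cl atom is independently Cl-35 (p = 0.75760) or Cl-37 (q = 0.24240); the cluster is the binomial expansion (p + q)^4.
P(M) = 0.75760^4 = 0.329428
P(M+2) = 4 × 0.75760^3 × 0.24240^1 = 0.421612
P(M+4) = 6 × 0.75760^2 × 0.24240^2 = 0.202347
P(M+6) = 4 × 0.75760^1 × 0.24240^3 = 0.043162
P(M+8) = 0.24240^4 = 0.003452
The M+2 peak is largest (0.421612); scaling to 100 gives 78.1 : 100.0 : 48.0 : 10.2 : 0.8.

78.1 : 100.0 : 48.0 : 10.2 : 0.8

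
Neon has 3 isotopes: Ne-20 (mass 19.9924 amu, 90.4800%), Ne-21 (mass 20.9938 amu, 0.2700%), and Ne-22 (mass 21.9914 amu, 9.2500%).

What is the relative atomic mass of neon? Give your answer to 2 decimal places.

20.18 amu

Ar = Σ fᵢ·mᵢ = 0.904800 × 19.9924 + 0.002700 × 20.9938 + 0.092500 × 21.9914
= 18.08912 + 0.05668 + 2.03420 = 20.18000 amu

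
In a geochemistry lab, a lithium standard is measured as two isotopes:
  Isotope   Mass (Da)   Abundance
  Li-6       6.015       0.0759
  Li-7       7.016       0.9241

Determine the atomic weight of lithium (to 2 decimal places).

6.94 Da

Weight each isotope mass by its fractional abundance: 0.0759 × 6.015 + 0.9241 × 7.016
= 0.4565 + 6.4835 = 6.9400 Da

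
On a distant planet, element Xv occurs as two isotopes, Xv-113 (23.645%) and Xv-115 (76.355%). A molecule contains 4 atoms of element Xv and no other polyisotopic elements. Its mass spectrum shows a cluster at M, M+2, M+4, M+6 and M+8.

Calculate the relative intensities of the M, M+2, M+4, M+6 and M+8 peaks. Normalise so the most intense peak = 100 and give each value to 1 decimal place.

0.7 : 9.6 : 46.5 : 100.0 : 80.7

Each Xv atom is independently Xv-113 (p = 0.23645) or Xv-115 (q = 0.76355); the cluster is the binomial expansion (p + q)^4.
P(M) = 0.23645^4 = 0.003126
P(M+2) = 4 × 0.23645^3 × 0.76355^1 = 0.040375
P(M+4) = 6 × 0.23645^2 × 0.76355^2 = 0.195571
P(M+6) = 4 × 0.23645^1 × 0.76355^3 = 0.421029
P(M+8) = 0.76355^4 = 0.339899
The M+6 peak is largest (0.421029); scaling to 100 gives 0.7 : 9.6 : 46.5 : 100.0 : 80.7.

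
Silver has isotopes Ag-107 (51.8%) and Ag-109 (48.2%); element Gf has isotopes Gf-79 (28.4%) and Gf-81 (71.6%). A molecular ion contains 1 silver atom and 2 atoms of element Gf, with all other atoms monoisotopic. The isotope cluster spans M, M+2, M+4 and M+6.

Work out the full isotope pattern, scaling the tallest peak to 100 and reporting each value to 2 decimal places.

Silver pattern (n=1): 0.5180 : 0.4820
Element Gf pattern (n=2): 0.080656 : 0.406688 : 0.512656
Convolve the two distributions (both contribute in 2-u steps):
  M: 0.5180×0.080656 = 0.041780
  M+2: 0.5180×0.406688 + 0.4820×0.080656 = 0.249541
  M+4: 0.5180×0.512656 + 0.4820×0.406688 = 0.461579
  M+6: 0.4820×0.512656 = 0.247100
Scale to base peak (0.461579) = 100: 9.05 : 54.06 : 100.00 : 53.53

9.05 : 54.06 : 100.00 : 53.53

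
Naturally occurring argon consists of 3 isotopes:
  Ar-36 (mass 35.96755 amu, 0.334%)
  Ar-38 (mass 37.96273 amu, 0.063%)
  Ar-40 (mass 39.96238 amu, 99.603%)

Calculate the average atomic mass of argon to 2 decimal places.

Ar = Σ fᵢ·mᵢ = 0.00334 × 35.96755 + 0.00063 × 37.96273 + 0.99603 × 39.96238
= 0.120132 + 0.023917 + 39.803729 = 39.947778 amu

39.95 amu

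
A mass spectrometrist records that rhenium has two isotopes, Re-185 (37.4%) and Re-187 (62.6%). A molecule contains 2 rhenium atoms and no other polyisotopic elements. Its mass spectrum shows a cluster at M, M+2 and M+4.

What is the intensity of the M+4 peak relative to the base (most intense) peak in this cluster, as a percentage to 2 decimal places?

Binomial terms of (0.374 + 0.626)^2: M 0.1399, M+2 0.4682, M+4 0.3919 → M+2 is the base peak.
P(M+2) = C(2,1) × 0.374^1 × 0.626^1 = 2 × 0.3740 × 0.6260 = 0.468248 (base)
P(M+4) = C(2,2) × 0.374^0 × 0.626^2 = 1 × 1.0000 × 0.391876 = 0.391876
Relative intensity = 0.391876 / 0.468248 × 100 = 83.69

83.69%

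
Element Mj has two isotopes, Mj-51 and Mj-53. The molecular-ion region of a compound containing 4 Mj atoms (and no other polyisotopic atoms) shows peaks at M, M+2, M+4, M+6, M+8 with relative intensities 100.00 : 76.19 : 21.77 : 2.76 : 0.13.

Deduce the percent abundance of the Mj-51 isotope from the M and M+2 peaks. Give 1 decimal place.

84.0%

Let p = fractional abundance of Mj-51. I(M+2)/I(M) = [C(4,1)·p^3·(1−p)] / p^4 = 4·(1−p)/p = 76.19/100.00 = 0.7619
(1−p)/p = 0.7619/4 = 0.1905  ⇒  p = 1/(1 + 0.1905) = 0.8400
Mj-51: 84.0%, Mj-53: 16.0%.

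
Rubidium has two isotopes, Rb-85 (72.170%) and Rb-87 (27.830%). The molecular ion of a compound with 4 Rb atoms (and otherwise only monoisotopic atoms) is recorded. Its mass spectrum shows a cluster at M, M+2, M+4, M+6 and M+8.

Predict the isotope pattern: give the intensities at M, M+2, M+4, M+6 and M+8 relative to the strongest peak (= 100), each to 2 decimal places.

64.83 : 100.00 : 57.84 : 14.87 : 1.43

The 4 Rb atoms are independent, so intensities follow the terms of (0.72170 + 0.27830)^4.
P(M) = 0.72170^4 = 0.271286
P(M+2) = 4 × 0.72170^3 × 0.27830^1 = 0.418450
P(M+4) = 6 × 0.72170^2 × 0.27830^2 = 0.242042
P(M+6) = 4 × 0.72170^1 × 0.27830^3 = 0.062224
P(M+8) = 0.27830^4 = 0.005999
The M+2 peak is largest (0.418450); scaling to 100 gives 64.83 : 100.00 : 57.84 : 14.87 : 1.43.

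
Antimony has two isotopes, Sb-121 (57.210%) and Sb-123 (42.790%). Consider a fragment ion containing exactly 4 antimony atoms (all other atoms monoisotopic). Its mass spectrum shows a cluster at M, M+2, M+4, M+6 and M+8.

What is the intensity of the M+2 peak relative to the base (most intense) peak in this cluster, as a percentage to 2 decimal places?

Term probabilities: M 0.1071, M+2 0.3205, M+4 0.3596, M+6 0.1793, M+8 0.0335. Base peak = M+4.
P(M+4) = C(4,2) × 0.57210^2 × 0.42790^2 = 6 × 0.32729841 × 0.18309841 = 0.359567 (base)
P(M+2) = C(4,1) × 0.57210^3 × 0.42790^1 = 4 × 0.18724742 × 0.4279 = 0.320493
Relative intensity = 0.320493 / 0.359567 × 100 = 89.13

89.13%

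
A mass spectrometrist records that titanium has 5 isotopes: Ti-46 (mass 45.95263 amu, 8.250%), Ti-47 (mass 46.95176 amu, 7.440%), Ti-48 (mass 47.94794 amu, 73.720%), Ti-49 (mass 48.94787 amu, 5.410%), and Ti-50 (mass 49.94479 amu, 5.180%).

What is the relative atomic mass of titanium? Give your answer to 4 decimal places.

Average mass = Σ (abundance × isotope mass) = 0.08250 × 45.95263 + 0.07440 × 46.95176 + 0.73720 × 47.94794 + 0.05410 × 48.94787 + 0.05180 × 49.94479
= 3.791092 + 3.493211 + 35.347221 + 2.648080 + 2.587140 = 47.866744 amu

47.8667 amu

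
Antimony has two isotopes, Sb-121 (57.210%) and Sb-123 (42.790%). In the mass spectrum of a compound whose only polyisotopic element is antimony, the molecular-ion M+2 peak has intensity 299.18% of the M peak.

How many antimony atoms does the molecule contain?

With n Sb atoms, P(M+2)/P(M) = C(n,1)·p^(n−1)q / p^n = n·q/p = n · 0.42790/0.57210.
n = 2.9918 × 0.57210/0.42790 = 4.00 ≈ 4

4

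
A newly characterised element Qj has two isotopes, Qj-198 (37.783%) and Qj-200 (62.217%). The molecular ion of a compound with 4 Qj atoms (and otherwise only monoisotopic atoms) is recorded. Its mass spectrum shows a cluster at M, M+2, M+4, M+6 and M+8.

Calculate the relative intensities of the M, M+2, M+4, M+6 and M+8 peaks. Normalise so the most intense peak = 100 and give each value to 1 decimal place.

5.6 : 36.9 : 91.1 : 100.0 : 41.2

The 4 Qj atoms are independent, so intensities follow the terms of (0.37783 + 0.62217)^4.
P(M) = 0.37783^4 = 0.020379
P(M+2) = 4 × 0.37783^3 × 0.62217^1 = 0.134233
P(M+4) = 6 × 0.37783^2 × 0.62217^2 = 0.331560
P(M+6) = 4 × 0.37783^1 × 0.62217^3 = 0.363985
P(M+8) = 0.62217^4 = 0.149843
The M+6 peak is largest (0.363985); scaling to 100 gives 5.6 : 36.9 : 91.1 : 100.0 : 41.2.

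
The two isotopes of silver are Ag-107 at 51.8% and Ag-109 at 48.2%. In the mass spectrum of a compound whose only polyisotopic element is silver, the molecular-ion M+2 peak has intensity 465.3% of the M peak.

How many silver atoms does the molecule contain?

For n independent Ag atoms, I(M+2)/I(M) = n · (abundance Ag-109) / (abundance Ag-107) = n · 0.482/0.518.
n = 4.653 × 0.518/0.482 = 5.00 ≈ 5

5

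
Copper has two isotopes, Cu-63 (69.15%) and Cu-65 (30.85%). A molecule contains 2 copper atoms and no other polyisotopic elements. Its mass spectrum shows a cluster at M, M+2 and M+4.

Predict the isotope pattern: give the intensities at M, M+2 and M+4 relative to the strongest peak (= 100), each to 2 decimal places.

Expanding (0.6915 + 0.3085)^2:
P(M) = 0.6915^2 = 0.478172
P(M+2) = 2 × 0.6915^1 × 0.3085^1 = 0.426656
P(M+4) = 0.3085^2 = 0.095172
The M peak is largest (0.478172); scaling to 100 gives 100.00 : 89.23 : 19.90.

100.00 : 89.23 : 19.90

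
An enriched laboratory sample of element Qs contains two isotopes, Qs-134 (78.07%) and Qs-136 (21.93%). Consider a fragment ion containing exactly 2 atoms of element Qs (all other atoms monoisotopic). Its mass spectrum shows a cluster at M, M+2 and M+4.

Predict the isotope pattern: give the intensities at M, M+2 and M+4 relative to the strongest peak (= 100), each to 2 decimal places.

100.00 : 56.18 : 7.89

Expanding (0.7807 + 0.2193)^2:
P(M) = 0.7807^2 = 0.609492
P(M+2) = 2 × 0.7807^1 × 0.2193^1 = 0.342415
P(M+4) = 0.2193^2 = 0.048092
The M peak is largest (0.609492); scaling to 100 gives 100.00 : 56.18 : 7.89.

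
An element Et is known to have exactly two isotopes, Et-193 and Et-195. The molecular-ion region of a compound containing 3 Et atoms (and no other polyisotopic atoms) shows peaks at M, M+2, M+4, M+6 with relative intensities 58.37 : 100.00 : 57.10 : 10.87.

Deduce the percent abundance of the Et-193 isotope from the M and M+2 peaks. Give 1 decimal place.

Let p = fractional abundance of Et-193. I(M+2)/I(M) = [C(3,1)·p^2·(1−p)] / p^3 = 3·(1−p)/p = 100.00/58.37 = 1.7132
(1−p)/p = 1.7132/3 = 0.5711  ⇒  p = 1/(1 + 0.5711) = 0.6365
Et-193: 63.7%, Et-195: 36.3%.

63.7%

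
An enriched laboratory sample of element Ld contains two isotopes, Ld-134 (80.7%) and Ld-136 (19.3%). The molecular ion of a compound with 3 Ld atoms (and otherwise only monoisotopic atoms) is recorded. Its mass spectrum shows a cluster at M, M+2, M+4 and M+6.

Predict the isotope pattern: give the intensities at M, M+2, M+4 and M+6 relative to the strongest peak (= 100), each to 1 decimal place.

100.0 : 71.7 : 17.2 : 1.4

The 3 Ld atoms are independent, so intensities follow the terms of (0.807 + 0.193)^3.
P(M) = 0.807^3 = 0.525558
P(M+2) = 3 × 0.807^2 × 0.193^1 = 0.377073
P(M+4) = 3 × 0.807^1 × 0.193^2 = 0.090180
P(M+6) = 0.193^3 = 0.007189
The M peak is largest (0.525558); scaling to 100 gives 100.0 : 71.7 : 17.2 : 1.4.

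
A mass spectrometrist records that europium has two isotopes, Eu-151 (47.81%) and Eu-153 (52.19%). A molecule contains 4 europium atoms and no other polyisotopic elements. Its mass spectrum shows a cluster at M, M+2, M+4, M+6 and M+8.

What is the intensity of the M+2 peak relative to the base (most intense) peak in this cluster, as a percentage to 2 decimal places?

Term probabilities: M 0.0522, M+2 0.2281, M+4 0.3736, M+6 0.2719, M+8 0.0742. Base peak = M+4.
P(M+4) = C(4,2) × 0.4781^2 × 0.5219^2 = 6 × 0.22857961 × 0.27237961 = 0.373563 (base)
P(M+2) = C(4,1) × 0.4781^3 × 0.5219^1 = 4 × 0.10928391 × 0.5219 = 0.228141
Relative intensity = 0.228141 / 0.373563 × 100 = 61.07

61.07%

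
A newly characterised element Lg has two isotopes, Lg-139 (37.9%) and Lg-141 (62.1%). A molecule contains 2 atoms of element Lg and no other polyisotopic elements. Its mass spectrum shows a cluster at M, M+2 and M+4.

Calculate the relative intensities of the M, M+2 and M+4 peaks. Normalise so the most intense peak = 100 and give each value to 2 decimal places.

30.52 : 100.00 : 81.93

The 2 Lg atoms are independent, so intensities follow the terms of (0.379 + 0.621)^2.
P(M) = 0.379^2 = 0.143641
P(M+2) = 2 × 0.379^1 × 0.621^1 = 0.470718
P(M+4) = 0.621^2 = 0.385641
The M+2 peak is largest (0.470718); scaling to 100 gives 30.52 : 100.00 : 81.93.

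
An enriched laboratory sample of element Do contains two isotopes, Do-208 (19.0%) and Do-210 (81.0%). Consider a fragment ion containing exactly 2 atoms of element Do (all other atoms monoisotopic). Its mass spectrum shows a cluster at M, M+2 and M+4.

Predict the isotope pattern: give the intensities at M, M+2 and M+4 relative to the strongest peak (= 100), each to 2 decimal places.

5.50 : 46.91 : 100.00

Expanding (0.190 + 0.810)^2:
P(M) = 0.190^2 = 0.036100
P(M+2) = 2 × 0.190^1 × 0.810^1 = 0.307800
P(M+4) = 0.810^2 = 0.656100
The M+4 peak is largest (0.656100); scaling to 100 gives 5.50 : 46.91 : 100.00.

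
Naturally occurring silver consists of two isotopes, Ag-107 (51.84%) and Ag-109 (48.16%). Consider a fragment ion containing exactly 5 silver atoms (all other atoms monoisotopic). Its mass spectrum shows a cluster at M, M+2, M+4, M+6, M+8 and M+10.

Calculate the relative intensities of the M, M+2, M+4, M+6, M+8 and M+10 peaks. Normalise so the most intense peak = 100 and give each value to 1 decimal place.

Expanding (0.5184 + 0.4816)^5:
P(M) = 0.5184^5 = 0.037439
P(M+2) = 5 × 0.5184^4 × 0.4816^1 = 0.173907
P(M+4) = 10 × 0.5184^3 × 0.4816^2 = 0.323123
P(M+6) = 10 × 0.5184^2 × 0.4816^3 = 0.300185
P(M+8) = 5 × 0.5184^1 × 0.4816^4 = 0.139438
P(M+10) = 0.4816^5 = 0.025908
The M+4 peak is largest (0.323123); scaling to 100 gives 11.6 : 53.8 : 100.0 : 92.9 : 43.2 : 8.0.

11.6 : 53.8 : 100.0 : 92.9 : 43.2 : 8.0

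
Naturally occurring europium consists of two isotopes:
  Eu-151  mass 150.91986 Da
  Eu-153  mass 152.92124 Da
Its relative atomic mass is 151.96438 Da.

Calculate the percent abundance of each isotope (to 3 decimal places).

Eu-151: 47.810%, Eu-153: 52.190%

Writing the weighted mean with unknown fraction x of Eu-151:
150.91986·x + 152.92124·(1 − x) = 151.96438
(150.91986 − 152.92124)·x = 151.96438 − 152.92124
x = -0.95686 / -2.00138 = 0.47810 → 47.810% Eu-151, 52.190% Eu-153.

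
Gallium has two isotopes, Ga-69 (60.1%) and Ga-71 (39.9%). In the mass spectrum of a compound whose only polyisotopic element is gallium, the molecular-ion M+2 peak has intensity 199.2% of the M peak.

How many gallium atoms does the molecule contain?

For n independent Ga atoms, I(M+2)/I(M) = n · (abundance Ga-71) / (abundance Ga-69) = n · 0.399/0.601.
n = 1.992 × 0.601/0.399 = 3.00 ≈ 3

3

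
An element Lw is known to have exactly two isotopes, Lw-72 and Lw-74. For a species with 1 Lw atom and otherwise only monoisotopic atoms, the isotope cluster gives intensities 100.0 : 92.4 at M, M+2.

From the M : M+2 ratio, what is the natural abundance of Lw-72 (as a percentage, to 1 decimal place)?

52.0%

If p is the fraction of Lw that is Lw-72, then I(M+2)/I(M) = [C(1,1)·p^0·(1−p)] / p^1 = 1·(1−p)/p = 92.4/100.0 = 0.9240
(1−p)/p = 0.9240/1 = 0.9240  ⇒  p = 1/(1 + 0.9240) = 0.5198
Lw-72: 52.0%, Lw-74: 48.0%.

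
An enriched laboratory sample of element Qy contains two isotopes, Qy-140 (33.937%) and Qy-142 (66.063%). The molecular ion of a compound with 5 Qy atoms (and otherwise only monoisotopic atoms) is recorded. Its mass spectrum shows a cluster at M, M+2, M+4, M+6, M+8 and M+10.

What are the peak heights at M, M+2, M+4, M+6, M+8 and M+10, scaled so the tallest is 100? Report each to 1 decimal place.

1.4 : 13.2 : 51.4 : 100.0 : 97.3 : 37.9

Each Qy atom is independently Qy-140 (p = 0.33937) or Qy-142 (q = 0.66063); the cluster is the binomial expansion (p + q)^5.
P(M) = 0.33937^5 = 0.004502
P(M+2) = 5 × 0.33937^4 × 0.66063^1 = 0.043815
P(M+4) = 10 × 0.33937^3 × 0.66063^2 = 0.170583
P(M+6) = 10 × 0.33937^2 × 0.66063^3 = 0.332064
P(M+8) = 5 × 0.33937^1 × 0.66063^4 = 0.323204
P(M+10) = 0.66063^5 = 0.125832
The M+6 peak is largest (0.332064); scaling to 100 gives 1.4 : 13.2 : 51.4 : 100.0 : 97.3 : 37.9.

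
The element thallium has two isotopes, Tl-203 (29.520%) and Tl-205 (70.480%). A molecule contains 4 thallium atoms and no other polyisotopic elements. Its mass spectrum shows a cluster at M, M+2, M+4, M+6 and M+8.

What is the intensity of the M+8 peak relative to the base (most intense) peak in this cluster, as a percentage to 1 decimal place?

Term probabilities: M 0.0076, M+2 0.0725, M+4 0.2597, M+6 0.4134, M+8 0.2468. Base peak = M+6.
P(M+6) = C(4,3) × 0.29520^1 × 0.70480^3 = 4 × 0.2952 × 0.35010449 = 0.413403 (base)
P(M+8) = C(4,4) × 0.29520^0 × 0.70480^4 = 1 × 1.0000 × 0.24675365 = 0.246754
Relative intensity = 0.246754 / 0.413403 × 100 = 59.7

59.7%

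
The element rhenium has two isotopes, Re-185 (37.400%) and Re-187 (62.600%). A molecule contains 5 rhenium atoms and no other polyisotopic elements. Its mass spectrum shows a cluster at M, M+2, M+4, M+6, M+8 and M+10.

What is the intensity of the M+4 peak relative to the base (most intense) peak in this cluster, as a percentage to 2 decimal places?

59.74%

(0.37400 + 0.62600)^5 gives M 0.0073, M+2 0.0612, M+4 0.2050, M+6 0.3431, M+8 0.2872, M+10 0.0961; the largest is M+6.
P(M+6) = C(5,3) × 0.37400^2 × 0.62600^3 = 10 × 0.139876 × 0.24531438 = 0.343136 (base)
P(M+4) = C(5,2) × 0.37400^3 × 0.62600^2 = 10 × 0.05231362 × 0.391876 = 0.205005
Relative intensity = 0.205005 / 0.343136 × 100 = 59.74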